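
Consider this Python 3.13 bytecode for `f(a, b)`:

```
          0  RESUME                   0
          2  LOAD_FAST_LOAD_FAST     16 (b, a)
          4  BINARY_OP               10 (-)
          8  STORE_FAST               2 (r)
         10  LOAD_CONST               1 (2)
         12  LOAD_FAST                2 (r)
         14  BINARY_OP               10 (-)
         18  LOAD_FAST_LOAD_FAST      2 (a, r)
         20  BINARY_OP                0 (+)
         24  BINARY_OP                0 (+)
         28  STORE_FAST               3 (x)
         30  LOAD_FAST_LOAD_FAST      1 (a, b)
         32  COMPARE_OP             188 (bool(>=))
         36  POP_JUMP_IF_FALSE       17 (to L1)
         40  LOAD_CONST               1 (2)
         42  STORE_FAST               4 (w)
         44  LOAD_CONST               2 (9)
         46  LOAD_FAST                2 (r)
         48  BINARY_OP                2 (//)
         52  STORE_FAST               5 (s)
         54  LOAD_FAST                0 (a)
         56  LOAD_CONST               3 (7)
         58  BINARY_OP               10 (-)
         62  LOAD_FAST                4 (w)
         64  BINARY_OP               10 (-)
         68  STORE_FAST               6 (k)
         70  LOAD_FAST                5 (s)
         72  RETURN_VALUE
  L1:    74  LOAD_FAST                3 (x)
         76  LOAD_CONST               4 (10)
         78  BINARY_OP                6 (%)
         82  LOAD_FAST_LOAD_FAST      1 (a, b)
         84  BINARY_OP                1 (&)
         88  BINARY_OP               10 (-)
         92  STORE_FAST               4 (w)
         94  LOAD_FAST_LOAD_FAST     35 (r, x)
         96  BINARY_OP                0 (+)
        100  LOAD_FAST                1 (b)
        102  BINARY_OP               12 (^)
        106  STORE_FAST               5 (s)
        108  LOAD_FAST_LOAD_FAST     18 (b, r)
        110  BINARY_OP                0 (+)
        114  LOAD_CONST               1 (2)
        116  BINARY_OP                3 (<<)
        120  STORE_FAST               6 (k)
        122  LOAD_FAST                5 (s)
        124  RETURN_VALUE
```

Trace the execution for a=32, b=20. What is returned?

-1

LOAD_FAST_LOAD_FAST b,a → push 20,32. Stack: [20, 32]
BINARY_OP - → 20 - 32 = -12. Stack: [-12]
STORE_FAST r → r=-12. Stack: []
LOAD_CONST → push 2. Stack: [2]
LOAD_FAST r → push -12. Stack: [2, -12]
BINARY_OP - → 2 - -12 = 14. Stack: [14]
LOAD_FAST_LOAD_FAST a,r → push 32,-12. Stack: [14, 32, -12]
BINARY_OP + → 32 + -12 = 20. Stack: [14, 20]
BINARY_OP + → 14 + 20 = 34. Stack: [34]
STORE_FAST x → x=34. Stack: []
LOAD_FAST_LOAD_FAST a,b → push 32,20. Stack: [32, 20]
COMPARE_OP bool(>=) → 32 vs 20 = True. Stack: [True]
POP_JUMP_IF_FALSE → pop True; no jump. Stack: []
LOAD_CONST → push 2. Stack: [2]
STORE_FAST w → w=2. Stack: []
LOAD_CONST → push 9. Stack: [9]
LOAD_FAST r → push -12. Stack: [9, -12]
BINARY_OP // → 9 // -12 = -1. Stack: [-1]
STORE_FAST s → s=-1. Stack: []
LOAD_FAST a → push 32. Stack: [32]
LOAD_CONST → push 7. Stack: [32, 7]
BINARY_OP - → 32 - 7 = 25. Stack: [25]
LOAD_FAST w → push 2. Stack: [25, 2]
BINARY_OP - → 25 - 2 = 23. Stack: [23]
STORE_FAST k → k=23. Stack: []
LOAD_FAST s → push -1. Stack: [-1]
RETURN_VALUE → return -1.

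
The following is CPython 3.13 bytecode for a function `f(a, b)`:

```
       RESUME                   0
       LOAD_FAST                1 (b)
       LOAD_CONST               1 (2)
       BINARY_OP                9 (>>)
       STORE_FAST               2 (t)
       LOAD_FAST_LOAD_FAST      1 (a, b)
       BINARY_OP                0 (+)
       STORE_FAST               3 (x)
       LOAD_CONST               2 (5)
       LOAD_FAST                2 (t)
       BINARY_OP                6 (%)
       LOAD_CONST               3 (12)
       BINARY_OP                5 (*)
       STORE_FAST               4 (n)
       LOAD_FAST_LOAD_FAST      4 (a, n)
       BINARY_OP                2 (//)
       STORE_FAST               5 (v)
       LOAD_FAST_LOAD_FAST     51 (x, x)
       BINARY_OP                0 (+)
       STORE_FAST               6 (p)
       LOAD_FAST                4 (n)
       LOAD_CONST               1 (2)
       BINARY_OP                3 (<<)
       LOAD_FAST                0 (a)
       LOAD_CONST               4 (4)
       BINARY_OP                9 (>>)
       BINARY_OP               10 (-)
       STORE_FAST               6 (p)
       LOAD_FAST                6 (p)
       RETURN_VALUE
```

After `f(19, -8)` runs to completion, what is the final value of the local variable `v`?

LOAD_FAST b → push -8. Stack: [-8]
LOAD_CONST → push 2. Stack: [-8, 2]
BINARY_OP >> → -8 >> 2 = -2. Stack: [-2]
STORE_FAST t → t=-2. Stack: []
LOAD_FAST_LOAD_FAST a,b → push 19,-8. Stack: [19, -8]
BINARY_OP + → 19 + -8 = 11. Stack: [11]
STORE_FAST x → x=11. Stack: []
LOAD_CONST → push 5. Stack: [5]
LOAD_FAST t → push -2. Stack: [5, -2]
BINARY_OP % → 5 % -2 = -1. Stack: [-1]
LOAD_CONST → push 12. Stack: [-1, 12]
BINARY_OP * → -1 * 12 = -12. Stack: [-12]
STORE_FAST n → n=-12. Stack: []
LOAD_FAST_LOAD_FAST a,n → push 19,-12. Stack: [19, -12]
BINARY_OP // → 19 // -12 = -2. Stack: [-2]
STORE_FAST v → v=-2. Stack: []
LOAD_FAST_LOAD_FAST x,x → push 11,11. Stack: [11, 11]
BINARY_OP + → 11 + 11 = 22. Stack: [22]
STORE_FAST p → p=22. Stack: []
LOAD_FAST n → push -12. Stack: [-12]
LOAD_CONST → push 2. Stack: [-12, 2]
BINARY_OP << → -12 << 2 = -48. Stack: [-48]
LOAD_FAST a → push 19. Stack: [-48, 19]
LOAD_CONST → push 4. Stack: [-48, 19, 4]
BINARY_OP >> → 19 >> 4 = 1. Stack: [-48, 1]
BINARY_OP - → -48 - 1 = -49. Stack: [-49]
STORE_FAST p → p=-49. Stack: []
LOAD_FAST p → push -49. Stack: [-49]
RETURN_VALUE → return -49.

-2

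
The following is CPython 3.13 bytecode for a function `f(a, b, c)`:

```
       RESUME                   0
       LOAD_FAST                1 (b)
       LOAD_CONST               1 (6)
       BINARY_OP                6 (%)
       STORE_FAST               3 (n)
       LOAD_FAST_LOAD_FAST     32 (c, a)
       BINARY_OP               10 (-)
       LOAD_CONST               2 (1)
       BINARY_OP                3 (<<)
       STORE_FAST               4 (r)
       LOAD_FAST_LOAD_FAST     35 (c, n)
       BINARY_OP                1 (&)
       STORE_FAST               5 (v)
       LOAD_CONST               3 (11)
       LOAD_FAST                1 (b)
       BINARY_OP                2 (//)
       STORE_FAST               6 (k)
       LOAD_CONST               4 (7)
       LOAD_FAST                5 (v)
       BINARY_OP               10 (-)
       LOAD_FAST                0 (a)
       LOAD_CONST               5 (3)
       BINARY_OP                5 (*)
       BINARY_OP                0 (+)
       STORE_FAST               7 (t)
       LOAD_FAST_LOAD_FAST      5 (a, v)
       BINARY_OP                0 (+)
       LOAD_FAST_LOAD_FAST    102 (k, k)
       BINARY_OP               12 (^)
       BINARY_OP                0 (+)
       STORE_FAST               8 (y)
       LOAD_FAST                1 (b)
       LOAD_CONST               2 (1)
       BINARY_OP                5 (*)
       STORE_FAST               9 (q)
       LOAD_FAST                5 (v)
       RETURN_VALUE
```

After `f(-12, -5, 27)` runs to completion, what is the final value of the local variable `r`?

LOAD_FAST b → push -5. Stack: [-5]
LOAD_CONST → push 6. Stack: [-5, 6]
BINARY_OP % → -5 % 6 = 1. Stack: [1]
STORE_FAST n → n=1. Stack: []
LOAD_FAST_LOAD_FAST c,a → push 27,-12. Stack: [27, -12]
BINARY_OP - → 27 - -12 = 39. Stack: [39]
LOAD_CONST → push 1. Stack: [39, 1]
BINARY_OP << → 39 << 1 = 78. Stack: [78]
STORE_FAST r → r=78. Stack: []
LOAD_FAST_LOAD_FAST c,n → push 27,1. Stack: [27, 1]
BINARY_OP & → 27 & 1 = 1. Stack: [1]
STORE_FAST v → v=1. Stack: []
LOAD_CONST → push 11. Stack: [11]
LOAD_FAST b → push -5. Stack: [11, -5]
BINARY_OP // → 11 // -5 = -3. Stack: [-3]
STORE_FAST k → k=-3. Stack: []
LOAD_CONST → push 7. Stack: [7]
LOAD_FAST v → push 1. Stack: [7, 1]
BINARY_OP - → 7 - 1 = 6. Stack: [6]
LOAD_FAST a → push -12. Stack: [6, -12]
LOAD_CONST → push 3. Stack: [6, -12, 3]
BINARY_OP * → -12 * 3 = -36. Stack: [6, -36]
BINARY_OP + → 6 + -36 = -30. Stack: [-30]
STORE_FAST t → t=-30. Stack: []
LOAD_FAST_LOAD_FAST a,v → push -12,1. Stack: [-12, 1]
BINARY_OP + → -12 + 1 = -11. Stack: [-11]
LOAD_FAST_LOAD_FAST k,k → push -3,-3. Stack: [-11, -3, -3]
BINARY_OP ^ → -3 ^ -3 = 0. Stack: [-11, 0]
BINARY_OP + → -11 + 0 = -11. Stack: [-11]
STORE_FAST y → y=-11. Stack: []
LOAD_FAST b → push -5. Stack: [-5]
LOAD_CONST → push 1. Stack: [-5, 1]
BINARY_OP * → -5 * 1 = -5. Stack: [-5]
STORE_FAST q → q=-5. Stack: []
LOAD_FAST v → push 1. Stack: [1]
RETURN_VALUE → return 1.

78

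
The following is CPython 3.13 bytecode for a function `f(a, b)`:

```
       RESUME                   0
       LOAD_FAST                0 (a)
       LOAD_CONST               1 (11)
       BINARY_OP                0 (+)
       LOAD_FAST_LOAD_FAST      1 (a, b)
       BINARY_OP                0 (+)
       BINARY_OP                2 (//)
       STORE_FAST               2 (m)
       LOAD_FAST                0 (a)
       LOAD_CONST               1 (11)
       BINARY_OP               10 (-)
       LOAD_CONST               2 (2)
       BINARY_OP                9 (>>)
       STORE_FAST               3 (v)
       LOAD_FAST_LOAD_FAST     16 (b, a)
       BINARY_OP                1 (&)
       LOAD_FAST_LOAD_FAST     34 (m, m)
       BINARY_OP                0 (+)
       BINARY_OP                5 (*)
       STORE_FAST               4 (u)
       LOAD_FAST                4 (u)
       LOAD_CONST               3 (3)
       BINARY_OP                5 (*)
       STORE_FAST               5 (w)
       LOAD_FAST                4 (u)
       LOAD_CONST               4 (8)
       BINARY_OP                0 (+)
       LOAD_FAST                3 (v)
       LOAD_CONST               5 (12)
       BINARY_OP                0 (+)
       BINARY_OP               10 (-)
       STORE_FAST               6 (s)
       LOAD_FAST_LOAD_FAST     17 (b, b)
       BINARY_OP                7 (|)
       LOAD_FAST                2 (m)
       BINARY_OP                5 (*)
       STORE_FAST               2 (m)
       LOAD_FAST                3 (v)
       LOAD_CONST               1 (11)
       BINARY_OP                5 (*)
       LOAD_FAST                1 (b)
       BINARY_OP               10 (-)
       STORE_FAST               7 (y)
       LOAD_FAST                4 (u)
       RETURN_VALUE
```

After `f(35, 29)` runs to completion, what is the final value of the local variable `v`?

LOAD_FAST a → push 35. Stack: [35]
LOAD_CONST → push 11. Stack: [35, 11]
BINARY_OP + → 35 + 11 = 46. Stack: [46]
LOAD_FAST_LOAD_FAST a,b → push 35,29. Stack: [46, 35, 29]
BINARY_OP + → 35 + 29 = 64. Stack: [46, 64]
BINARY_OP // → 46 // 64 = 0. Stack: [0]
STORE_FAST m → m=0. Stack: []
LOAD_FAST a → push 35. Stack: [35]
LOAD_CONST → push 11. Stack: [35, 11]
BINARY_OP - → 35 - 11 = 24. Stack: [24]
LOAD_CONST → push 2. Stack: [24, 2]
BINARY_OP >> → 24 >> 2 = 6. Stack: [6]
STORE_FAST v → v=6. Stack: []
LOAD_FAST_LOAD_FAST b,a → push 29,35. Stack: [29, 35]
BINARY_OP & → 29 & 35 = 1. Stack: [1]
LOAD_FAST_LOAD_FAST m,m → push 0,0. Stack: [1, 0, 0]
BINARY_OP + → 0 + 0 = 0. Stack: [1, 0]
BINARY_OP * → 1 * 0 = 0. Stack: [0]
STORE_FAST u → u=0. Stack: []
LOAD_FAST u → push 0. Stack: [0]
LOAD_CONST → push 3. Stack: [0, 3]
BINARY_OP * → 0 * 3 = 0. Stack: [0]
STORE_FAST w → w=0. Stack: []
LOAD_FAST u → push 0. Stack: [0]
LOAD_CONST → push 8. Stack: [0, 8]
BINARY_OP + → 0 + 8 = 8. Stack: [8]
LOAD_FAST v → push 6. Stack: [8, 6]
LOAD_CONST → push 12. Stack: [8, 6, 12]
BINARY_OP + → 6 + 12 = 18. Stack: [8, 18]
BINARY_OP - → 8 - 18 = -10. Stack: [-10]
STORE_FAST s → s=-10. Stack: []
LOAD_FAST_LOAD_FAST b,b → push 29,29. Stack: [29, 29]
BINARY_OP | → 29 | 29 = 29. Stack: [29]
LOAD_FAST m → push 0. Stack: [29, 0]
BINARY_OP * → 29 * 0 = 0. Stack: [0]
STORE_FAST m → m=0. Stack: []
LOAD_FAST v → push 6. Stack: [6]
LOAD_CONST → push 11. Stack: [6, 11]
BINARY_OP * → 6 * 11 = 66. Stack: [66]
LOAD_FAST b → push 29. Stack: [66, 29]
BINARY_OP - → 66 - 29 = 37. Stack: [37]
STORE_FAST y → y=37. Stack: []
LOAD_FAST u → push 0. Stack: [0]
RETURN_VALUE → return 0.

6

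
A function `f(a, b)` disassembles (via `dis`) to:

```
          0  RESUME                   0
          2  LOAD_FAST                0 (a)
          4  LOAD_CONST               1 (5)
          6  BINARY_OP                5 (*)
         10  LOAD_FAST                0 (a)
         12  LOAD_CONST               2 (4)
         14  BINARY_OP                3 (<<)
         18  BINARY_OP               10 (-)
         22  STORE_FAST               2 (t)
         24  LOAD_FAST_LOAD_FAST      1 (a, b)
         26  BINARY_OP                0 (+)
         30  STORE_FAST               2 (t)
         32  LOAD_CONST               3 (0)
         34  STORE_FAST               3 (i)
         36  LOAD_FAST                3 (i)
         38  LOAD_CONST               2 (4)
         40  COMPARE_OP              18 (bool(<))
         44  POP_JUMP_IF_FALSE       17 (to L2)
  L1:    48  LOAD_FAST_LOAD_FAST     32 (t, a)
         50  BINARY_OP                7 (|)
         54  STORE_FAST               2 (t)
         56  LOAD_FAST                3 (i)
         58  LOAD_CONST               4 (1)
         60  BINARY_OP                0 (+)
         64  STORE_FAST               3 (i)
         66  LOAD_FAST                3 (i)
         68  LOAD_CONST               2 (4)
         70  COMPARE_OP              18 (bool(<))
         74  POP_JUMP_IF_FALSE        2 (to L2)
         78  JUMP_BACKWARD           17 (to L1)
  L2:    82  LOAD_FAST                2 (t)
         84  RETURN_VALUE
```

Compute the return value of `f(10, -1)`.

11

LOAD_FAST a → push 10. Stack: [10]
LOAD_CONST → push 5. Stack: [10, 5]
BINARY_OP * → 10 * 5 = 50. Stack: [50]
LOAD_FAST a → push 10. Stack: [50, 10]
LOAD_CONST → push 4. Stack: [50, 10, 4]
BINARY_OP << → 10 << 4 = 160. Stack: [50, 160]
BINARY_OP - → 50 - 160 = -110. Stack: [-110]
STORE_FAST t → t=-110. Stack: []
LOAD_FAST_LOAD_FAST a,b → push 10,-1. Stack: [10, -1]
BINARY_OP + → 10 + -1 = 9. Stack: [9]
STORE_FAST t → t=9. Stack: []
LOAD_CONST → push 0. Stack: [0]
STORE_FAST i → i=0. Stack: []
LOAD_FAST i → push 0. Stack: [0]
LOAD_CONST → push 4. Stack: [0, 4]
COMPARE_OP bool(<) → 0 vs 4 = True. Stack: [True]
POP_JUMP_IF_FALSE → pop True; no jump. Stack: []
LOAD_FAST_LOAD_FAST t,a → push 9,10. Stack: [9, 10]
BINARY_OP | → 9 | 10 = 11. Stack: [11]
STORE_FAST t → t=11. Stack: []
LOAD_FAST i → push 0. Stack: [0]
LOAD_CONST → push 1. Stack: [0, 1]
BINARY_OP + → 0 + 1 = 1. Stack: [1]
STORE_FAST i → i=1. Stack: []
LOAD_FAST i → push 1. Stack: [1]
LOAD_CONST → push 4. Stack: [1, 4]
COMPARE_OP bool(<) → 1 vs 4 = True. Stack: [True]
POP_JUMP_IF_FALSE → pop True; no jump. Stack: []
LOAD_FAST_LOAD_FAST t,a → push 11,10. Stack: [11, 10]
BINARY_OP | → 11 | 10 = 11. Stack: [11]
STORE_FAST t → t=11. Stack: []
LOAD_FAST i → push 1. Stack: [1]
LOAD_CONST → push 1. Stack: [1, 1]
BINARY_OP + → 1 + 1 = 2. Stack: [2]
STORE_FAST i → i=2. Stack: []
LOAD_FAST i → push 2. Stack: [2]
LOAD_CONST → push 4. Stack: [2, 4]
COMPARE_OP bool(<) → 2 vs 4 = True. Stack: [True]
POP_JUMP_IF_FALSE → pop True; no jump. Stack: []
LOAD_FAST_LOAD_FAST t,a → push 11,10. Stack: [11, 10]
BINARY_OP | → 11 | 10 = 11. Stack: [11]
STORE_FAST t → t=11. Stack: []
LOAD_FAST i → push 2. Stack: [2]
LOAD_CONST → push 1. Stack: [2, 1]
BINARY_OP + → 2 + 1 = 3. Stack: [3]
STORE_FAST i → i=3. Stack: []
LOAD_FAST i → push 3. Stack: [3]
LOAD_CONST → push 4. Stack: [3, 4]
COMPARE_OP bool(<) → 3 vs 4 = True. Stack: [True]
POP_JUMP_IF_FALSE → pop True; no jump. Stack: []
LOAD_FAST_LOAD_FAST t,a → push 11,10. Stack: [11, 10]
BINARY_OP | → 11 | 10 = 11. Stack: [11]
STORE_FAST t → t=11. Stack: []
LOAD_FAST i → push 3. Stack: [3]
LOAD_CONST → push 1. Stack: [3, 1]
BINARY_OP + → 3 + 1 = 4. Stack: [4]
STORE_FAST i → i=4. Stack: []
LOAD_FAST i → push 4. Stack: [4]
LOAD_CONST → push 4. Stack: [4, 4]
COMPARE_OP bool(<) → 4 vs 4 = False. Stack: [False]
POP_JUMP_IF_FALSE → pop False; jump. Stack: []
LOAD_FAST t → push 11. Stack: [11]
RETURN_VALUE → return 11.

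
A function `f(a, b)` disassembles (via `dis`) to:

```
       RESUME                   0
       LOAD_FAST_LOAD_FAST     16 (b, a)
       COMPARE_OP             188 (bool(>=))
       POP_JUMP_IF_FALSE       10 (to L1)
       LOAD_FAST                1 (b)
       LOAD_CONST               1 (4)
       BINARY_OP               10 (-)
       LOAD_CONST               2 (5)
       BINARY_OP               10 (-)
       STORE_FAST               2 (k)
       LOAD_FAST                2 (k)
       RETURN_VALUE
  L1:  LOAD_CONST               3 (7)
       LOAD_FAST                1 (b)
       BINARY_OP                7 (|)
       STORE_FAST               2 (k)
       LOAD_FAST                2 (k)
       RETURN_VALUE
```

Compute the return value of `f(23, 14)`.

LOAD_FAST_LOAD_FAST b,a → push 14,23. Stack: [14, 23]
COMPARE_OP bool(>=) → 14 vs 23 = False. Stack: [False]
POP_JUMP_IF_FALSE → pop False; jump. Stack: []
LOAD_CONST → push 7. Stack: [7]
LOAD_FAST b → push 14. Stack: [7, 14]
BINARY_OP | → 7 | 14 = 15. Stack: [15]
STORE_FAST k → k=15. Stack: []
LOAD_FAST k → push 15. Stack: [15]
RETURN_VALUE → return 15.

15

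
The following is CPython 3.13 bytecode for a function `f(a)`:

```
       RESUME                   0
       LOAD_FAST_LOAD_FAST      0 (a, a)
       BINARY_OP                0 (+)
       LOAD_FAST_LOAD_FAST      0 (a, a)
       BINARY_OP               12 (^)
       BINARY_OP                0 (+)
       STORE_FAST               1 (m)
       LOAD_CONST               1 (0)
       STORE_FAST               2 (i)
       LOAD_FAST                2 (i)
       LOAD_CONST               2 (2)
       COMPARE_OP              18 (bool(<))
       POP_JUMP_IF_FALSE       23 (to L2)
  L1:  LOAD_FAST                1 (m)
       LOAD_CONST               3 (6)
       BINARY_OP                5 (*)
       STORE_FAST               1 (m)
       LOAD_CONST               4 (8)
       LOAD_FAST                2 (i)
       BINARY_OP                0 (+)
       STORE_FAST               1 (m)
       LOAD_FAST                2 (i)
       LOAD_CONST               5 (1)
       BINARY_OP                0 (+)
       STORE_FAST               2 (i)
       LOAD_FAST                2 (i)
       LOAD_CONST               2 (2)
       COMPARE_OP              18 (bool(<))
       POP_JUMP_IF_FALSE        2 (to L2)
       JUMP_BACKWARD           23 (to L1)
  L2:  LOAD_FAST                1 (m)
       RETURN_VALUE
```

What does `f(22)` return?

9

LOAD_FAST_LOAD_FAST a,a → push 22,22. Stack: [22, 22]
BINARY_OP + → 22 + 22 = 44. Stack: [44]
LOAD_FAST_LOAD_FAST a,a → push 22,22. Stack: [44, 22, 22]
BINARY_OP ^ → 22 ^ 22 = 0. Stack: [44, 0]
BINARY_OP + → 44 + 0 = 44. Stack: [44]
STORE_FAST m → m=44. Stack: []
LOAD_CONST → push 0. Stack: [0]
STORE_FAST i → i=0. Stack: []
LOAD_FAST i → push 0. Stack: [0]
LOAD_CONST → push 2. Stack: [0, 2]
COMPARE_OP bool(<) → 0 vs 2 = True. Stack: [True]
POP_JUMP_IF_FALSE → pop True; no jump. Stack: []
LOAD_FAST m → push 44. Stack: [44]
LOAD_CONST → push 6. Stack: [44, 6]
BINARY_OP * → 44 * 6 = 264. Stack: [264]
STORE_FAST m → m=264. Stack: []
LOAD_CONST → push 8. Stack: [8]
LOAD_FAST i → push 0. Stack: [8, 0]
BINARY_OP + → 8 + 0 = 8. Stack: [8]
STORE_FAST m → m=8. Stack: []
LOAD_FAST i → push 0. Stack: [0]
LOAD_CONST → push 1. Stack: [0, 1]
BINARY_OP + → 0 + 1 = 1. Stack: [1]
STORE_FAST i → i=1. Stack: []
LOAD_FAST i → push 1. Stack: [1]
LOAD_CONST → push 2. Stack: [1, 2]
COMPARE_OP bool(<) → 1 vs 2 = True. Stack: [True]
POP_JUMP_IF_FALSE → pop True; no jump. Stack: []
LOAD_FAST m → push 8. Stack: [8]
LOAD_CONST → push 6. Stack: [8, 6]
BINARY_OP * → 8 * 6 = 48. Stack: [48]
STORE_FAST m → m=48. Stack: []
LOAD_CONST → push 8. Stack: [8]
LOAD_FAST i → push 1. Stack: [8, 1]
BINARY_OP + → 8 + 1 = 9. Stack: [9]
STORE_FAST m → m=9. Stack: []
LOAD_FAST i → push 1. Stack: [1]
LOAD_CONST → push 1. Stack: [1, 1]
BINARY_OP + → 1 + 1 = 2. Stack: [2]
STORE_FAST i → i=2. Stack: []
LOAD_FAST i → push 2. Stack: [2]
LOAD_CONST → push 2. Stack: [2, 2]
COMPARE_OP bool(<) → 2 vs 2 = False. Stack: [False]
POP_JUMP_IF_FALSE → pop False; jump. Stack: []
LOAD_FAST m → push 9. Stack: [9]
RETURN_VALUE → return 9.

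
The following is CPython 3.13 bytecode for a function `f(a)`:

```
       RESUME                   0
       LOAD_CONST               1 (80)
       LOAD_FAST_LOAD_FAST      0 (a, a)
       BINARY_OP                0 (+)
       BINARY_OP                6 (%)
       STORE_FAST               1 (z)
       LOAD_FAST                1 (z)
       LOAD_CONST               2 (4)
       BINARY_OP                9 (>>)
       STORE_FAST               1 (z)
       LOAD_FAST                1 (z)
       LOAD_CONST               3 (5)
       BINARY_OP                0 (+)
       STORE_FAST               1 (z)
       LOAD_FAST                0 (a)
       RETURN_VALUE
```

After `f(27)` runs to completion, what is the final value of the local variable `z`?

6

LOAD_CONST → push 80. Stack: [80]
LOAD_FAST_LOAD_FAST a,a → push 27,27. Stack: [80, 27, 27]
BINARY_OP + → 27 + 27 = 54. Stack: [80, 54]
BINARY_OP % → 80 % 54 = 26. Stack: [26]
STORE_FAST z → z=26. Stack: []
LOAD_FAST z → push 26. Stack: [26]
LOAD_CONST → push 4. Stack: [26, 4]
BINARY_OP >> → 26 >> 4 = 1. Stack: [1]
STORE_FAST z → z=1. Stack: []
LOAD_FAST z → push 1. Stack: [1]
LOAD_CONST → push 5. Stack: [1, 5]
BINARY_OP + → 1 + 5 = 6. Stack: [6]
STORE_FAST z → z=6. Stack: []
LOAD_FAST a → push 27. Stack: [27]
RETURN_VALUE → return 27.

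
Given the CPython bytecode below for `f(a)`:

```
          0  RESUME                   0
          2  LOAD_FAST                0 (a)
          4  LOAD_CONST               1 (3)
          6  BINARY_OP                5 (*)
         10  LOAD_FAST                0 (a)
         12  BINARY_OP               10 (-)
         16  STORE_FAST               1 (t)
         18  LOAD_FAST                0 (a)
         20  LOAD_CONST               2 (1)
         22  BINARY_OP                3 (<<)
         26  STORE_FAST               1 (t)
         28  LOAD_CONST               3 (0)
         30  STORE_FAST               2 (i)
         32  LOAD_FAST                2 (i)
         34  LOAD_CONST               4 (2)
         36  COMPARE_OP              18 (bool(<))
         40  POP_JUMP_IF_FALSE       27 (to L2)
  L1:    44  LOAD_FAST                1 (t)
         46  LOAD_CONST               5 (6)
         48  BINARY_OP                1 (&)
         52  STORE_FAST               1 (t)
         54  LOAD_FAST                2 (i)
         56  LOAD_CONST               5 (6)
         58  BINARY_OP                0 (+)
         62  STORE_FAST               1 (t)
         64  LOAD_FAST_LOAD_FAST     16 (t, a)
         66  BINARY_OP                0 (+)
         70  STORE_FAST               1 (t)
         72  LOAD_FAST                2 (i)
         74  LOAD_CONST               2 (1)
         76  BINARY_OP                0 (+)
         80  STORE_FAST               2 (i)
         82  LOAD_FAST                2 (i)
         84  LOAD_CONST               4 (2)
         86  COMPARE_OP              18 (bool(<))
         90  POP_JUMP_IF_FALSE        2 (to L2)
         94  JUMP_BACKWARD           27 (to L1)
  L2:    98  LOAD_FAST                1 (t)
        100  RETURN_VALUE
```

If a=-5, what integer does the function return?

2

LOAD_FAST a → push -5. Stack: [-5]
LOAD_CONST → push 3. Stack: [-5, 3]
BINARY_OP * → -5 * 3 = -15. Stack: [-15]
LOAD_FAST a → push -5. Stack: [-15, -5]
BINARY_OP - → -15 - -5 = -10. Stack: [-10]
STORE_FAST t → t=-10. Stack: []
LOAD_FAST a → push -5. Stack: [-5]
LOAD_CONST → push 1. Stack: [-5, 1]
BINARY_OP << → -5 << 1 = -10. Stack: [-10]
STORE_FAST t → t=-10. Stack: []
LOAD_CONST → push 0. Stack: [0]
STORE_FAST i → i=0. Stack: []
LOAD_FAST i → push 0. Stack: [0]
LOAD_CONST → push 2. Stack: [0, 2]
COMPARE_OP bool(<) → 0 vs 2 = True. Stack: [True]
POP_JUMP_IF_FALSE → pop True; no jump. Stack: []
LOAD_FAST t → push -10. Stack: [-10]
LOAD_CONST → push 6. Stack: [-10, 6]
BINARY_OP & → -10 & 6 = 6. Stack: [6]
STORE_FAST t → t=6. Stack: []
LOAD_FAST i → push 0. Stack: [0]
LOAD_CONST → push 6. Stack: [0, 6]
BINARY_OP + → 0 + 6 = 6. Stack: [6]
STORE_FAST t → t=6. Stack: []
LOAD_FAST_LOAD_FAST t,a → push 6,-5. Stack: [6, -5]
BINARY_OP + → 6 + -5 = 1. Stack: [1]
STORE_FAST t → t=1. Stack: []
LOAD_FAST i → push 0. Stack: [0]
LOAD_CONST → push 1. Stack: [0, 1]
BINARY_OP + → 0 + 1 = 1. Stack: [1]
STORE_FAST i → i=1. Stack: []
LOAD_FAST i → push 1. Stack: [1]
LOAD_CONST → push 2. Stack: [1, 2]
COMPARE_OP bool(<) → 1 vs 2 = True. Stack: [True]
POP_JUMP_IF_FALSE → pop True; no jump. Stack: []
LOAD_FAST t → push 1. Stack: [1]
LOAD_CONST → push 6. Stack: [1, 6]
BINARY_OP & → 1 & 6 = 0. Stack: [0]
STORE_FAST t → t=0. Stack: []
LOAD_FAST i → push 1. Stack: [1]
LOAD_CONST → push 6. Stack: [1, 6]
BINARY_OP + → 1 + 6 = 7. Stack: [7]
STORE_FAST t → t=7. Stack: []
LOAD_FAST_LOAD_FAST t,a → push 7,-5. Stack: [7, -5]
BINARY_OP + → 7 + -5 = 2. Stack: [2]
STORE_FAST t → t=2. Stack: []
LOAD_FAST i → push 1. Stack: [1]
LOAD_CONST → push 1. Stack: [1, 1]
BINARY_OP + → 1 + 1 = 2. Stack: [2]
STORE_FAST i → i=2. Stack: []
LOAD_FAST i → push 2. Stack: [2]
LOAD_CONST → push 2. Stack: [2, 2]
COMPARE_OP bool(<) → 2 vs 2 = False. Stack: [False]
POP_JUMP_IF_FALSE → pop False; jump. Stack: []
LOAD_FAST t → push 2. Stack: [2]
RETURN_VALUE → return 2.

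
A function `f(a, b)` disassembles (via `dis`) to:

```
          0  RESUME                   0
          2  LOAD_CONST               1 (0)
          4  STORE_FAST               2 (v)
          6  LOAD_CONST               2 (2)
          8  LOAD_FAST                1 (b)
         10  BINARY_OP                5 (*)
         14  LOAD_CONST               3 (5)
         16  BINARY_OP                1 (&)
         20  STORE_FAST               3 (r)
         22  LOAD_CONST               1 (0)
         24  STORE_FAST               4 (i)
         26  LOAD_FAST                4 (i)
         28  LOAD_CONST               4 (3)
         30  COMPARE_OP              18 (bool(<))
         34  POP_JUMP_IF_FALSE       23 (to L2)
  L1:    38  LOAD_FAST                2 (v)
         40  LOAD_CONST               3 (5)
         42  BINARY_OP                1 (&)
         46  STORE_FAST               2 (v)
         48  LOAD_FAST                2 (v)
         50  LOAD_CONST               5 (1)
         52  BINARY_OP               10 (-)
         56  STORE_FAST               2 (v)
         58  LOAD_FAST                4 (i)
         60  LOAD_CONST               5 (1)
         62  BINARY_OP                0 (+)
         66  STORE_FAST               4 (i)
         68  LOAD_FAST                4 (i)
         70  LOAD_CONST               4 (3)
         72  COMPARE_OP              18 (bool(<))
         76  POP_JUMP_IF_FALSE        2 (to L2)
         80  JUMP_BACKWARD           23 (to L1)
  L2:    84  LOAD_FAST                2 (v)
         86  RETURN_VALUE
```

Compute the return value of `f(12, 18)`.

3

LOAD_CONST → push 0. Stack: [0]
STORE_FAST v → v=0. Stack: []
LOAD_CONST → push 2. Stack: [2]
LOAD_FAST b → push 18. Stack: [2, 18]
BINARY_OP * → 2 * 18 = 36. Stack: [36]
LOAD_CONST → push 5. Stack: [36, 5]
BINARY_OP & → 36 & 5 = 4. Stack: [4]
STORE_FAST r → r=4. Stack: []
LOAD_CONST → push 0. Stack: [0]
STORE_FAST i → i=0. Stack: []
LOAD_FAST i → push 0. Stack: [0]
LOAD_CONST → push 3. Stack: [0, 3]
COMPARE_OP bool(<) → 0 vs 3 = True. Stack: [True]
POP_JUMP_IF_FALSE → pop True; no jump. Stack: []
LOAD_FAST v → push 0. Stack: [0]
LOAD_CONST → push 5. Stack: [0, 5]
BINARY_OP & → 0 & 5 = 0. Stack: [0]
STORE_FAST v → v=0. Stack: []
LOAD_FAST v → push 0. Stack: [0]
LOAD_CONST → push 1. Stack: [0, 1]
BINARY_OP - → 0 - 1 = -1. Stack: [-1]
STORE_FAST v → v=-1. Stack: []
LOAD_FAST i → push 0. Stack: [0]
LOAD_CONST → push 1. Stack: [0, 1]
BINARY_OP + → 0 + 1 = 1. Stack: [1]
STORE_FAST i → i=1. Stack: []
LOAD_FAST i → push 1. Stack: [1]
LOAD_CONST → push 3. Stack: [1, 3]
COMPARE_OP bool(<) → 1 vs 3 = True. Stack: [True]
POP_JUMP_IF_FALSE → pop True; no jump. Stack: []
LOAD_FAST v → push -1. Stack: [-1]
LOAD_CONST → push 5. Stack: [-1, 5]
BINARY_OP & → -1 & 5 = 5. Stack: [5]
STORE_FAST v → v=5. Stack: []
LOAD_FAST v → push 5. Stack: [5]
LOAD_CONST → push 1. Stack: [5, 1]
BINARY_OP - → 5 - 1 = 4. Stack: [4]
STORE_FAST v → v=4. Stack: []
LOAD_FAST i → push 1. Stack: [1]
LOAD_CONST → push 1. Stack: [1, 1]
BINARY_OP + → 1 + 1 = 2. Stack: [2]
STORE_FAST i → i=2. Stack: []
LOAD_FAST i → push 2. Stack: [2]
LOAD_CONST → push 3. Stack: [2, 3]
COMPARE_OP bool(<) → 2 vs 3 = True. Stack: [True]
POP_JUMP_IF_FALSE → pop True; no jump. Stack: []
LOAD_FAST v → push 4. Stack: [4]
LOAD_CONST → push 5. Stack: [4, 5]
BINARY_OP & → 4 & 5 = 4. Stack: [4]
STORE_FAST v → v=4. Stack: []
LOAD_FAST v → push 4. Stack: [4]
LOAD_CONST → push 1. Stack: [4, 1]
BINARY_OP - → 4 - 1 = 3. Stack: [3]
STORE_FAST v → v=3. Stack: []
LOAD_FAST i → push 2. Stack: [2]
LOAD_CONST → push 1. Stack: [2, 1]
BINARY_OP + → 2 + 1 = 3. Stack: [3]
STORE_FAST i → i=3. Stack: []
LOAD_FAST i → push 3. Stack: [3]
LOAD_CONST → push 3. Stack: [3, 3]
COMPARE_OP bool(<) → 3 vs 3 = False. Stack: [False]
POP_JUMP_IF_FALSE → pop False; jump. Stack: []
LOAD_FAST v → push 3. Stack: [3]
RETURN_VALUE → return 3.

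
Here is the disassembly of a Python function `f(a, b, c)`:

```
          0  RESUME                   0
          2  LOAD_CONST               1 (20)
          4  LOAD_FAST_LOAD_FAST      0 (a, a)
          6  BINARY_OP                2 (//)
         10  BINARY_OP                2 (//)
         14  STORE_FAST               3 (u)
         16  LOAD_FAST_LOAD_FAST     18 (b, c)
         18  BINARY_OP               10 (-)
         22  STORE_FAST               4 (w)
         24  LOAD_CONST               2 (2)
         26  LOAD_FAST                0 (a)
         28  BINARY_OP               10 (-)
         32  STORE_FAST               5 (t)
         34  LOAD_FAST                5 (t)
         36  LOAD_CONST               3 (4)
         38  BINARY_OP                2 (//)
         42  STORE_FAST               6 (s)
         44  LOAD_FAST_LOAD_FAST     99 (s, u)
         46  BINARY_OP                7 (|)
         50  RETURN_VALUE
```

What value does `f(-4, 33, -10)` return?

LOAD_CONST → push 20. Stack: [20]
LOAD_FAST_LOAD_FAST a,a → push -4,-4. Stack: [20, -4, -4]
BINARY_OP // → -4 // -4 = 1. Stack: [20, 1]
BINARY_OP // → 20 // 1 = 20. Stack: [20]
STORE_FAST u → u=20. Stack: []
LOAD_FAST_LOAD_FAST b,c → push 33,-10. Stack: [33, -10]
BINARY_OP - → 33 - -10 = 43. Stack: [43]
STORE_FAST w → w=43. Stack: []
LOAD_CONST → push 2. Stack: [2]
LOAD_FAST a → push -4. Stack: [2, -4]
BINARY_OP - → 2 - -4 = 6. Stack: [6]
STORE_FAST t → t=6. Stack: []
LOAD_FAST t → push 6. Stack: [6]
LOAD_CONST → push 4. Stack: [6, 4]
BINARY_OP // → 6 // 4 = 1. Stack: [1]
STORE_FAST s → s=1. Stack: []
LOAD_FAST_LOAD_FAST s,u → push 1,20. Stack: [1, 20]
BINARY_OP | → 1 | 20 = 21. Stack: [21]
RETURN_VALUE → return 21.

21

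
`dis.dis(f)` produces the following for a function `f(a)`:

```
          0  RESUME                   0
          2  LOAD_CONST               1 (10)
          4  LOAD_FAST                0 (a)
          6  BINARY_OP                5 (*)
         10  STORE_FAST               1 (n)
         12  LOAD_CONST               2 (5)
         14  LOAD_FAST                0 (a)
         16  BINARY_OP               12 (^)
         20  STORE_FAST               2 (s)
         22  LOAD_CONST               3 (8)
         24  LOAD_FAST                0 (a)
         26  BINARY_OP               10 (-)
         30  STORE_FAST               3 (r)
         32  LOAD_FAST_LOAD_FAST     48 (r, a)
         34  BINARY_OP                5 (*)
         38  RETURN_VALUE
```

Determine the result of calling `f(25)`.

-425

LOAD_CONST → push 10. Stack: [10]
LOAD_FAST a → push 25. Stack: [10, 25]
BINARY_OP * → 10 * 25 = 250. Stack: [250]
STORE_FAST n → n=250. Stack: []
LOAD_CONST → push 5. Stack: [5]
LOAD_FAST a → push 25. Stack: [5, 25]
BINARY_OP ^ → 5 ^ 25 = 28. Stack: [28]
STORE_FAST s → s=28. Stack: []
LOAD_CONST → push 8. Stack: [8]
LOAD_FAST a → push 25. Stack: [8, 25]
BINARY_OP - → 8 - 25 = -17. Stack: [-17]
STORE_FAST r → r=-17. Stack: []
LOAD_FAST_LOAD_FAST r,a → push -17,25. Stack: [-17, 25]
BINARY_OP * → -17 * 25 = -425. Stack: [-425]
RETURN_VALUE → return -425.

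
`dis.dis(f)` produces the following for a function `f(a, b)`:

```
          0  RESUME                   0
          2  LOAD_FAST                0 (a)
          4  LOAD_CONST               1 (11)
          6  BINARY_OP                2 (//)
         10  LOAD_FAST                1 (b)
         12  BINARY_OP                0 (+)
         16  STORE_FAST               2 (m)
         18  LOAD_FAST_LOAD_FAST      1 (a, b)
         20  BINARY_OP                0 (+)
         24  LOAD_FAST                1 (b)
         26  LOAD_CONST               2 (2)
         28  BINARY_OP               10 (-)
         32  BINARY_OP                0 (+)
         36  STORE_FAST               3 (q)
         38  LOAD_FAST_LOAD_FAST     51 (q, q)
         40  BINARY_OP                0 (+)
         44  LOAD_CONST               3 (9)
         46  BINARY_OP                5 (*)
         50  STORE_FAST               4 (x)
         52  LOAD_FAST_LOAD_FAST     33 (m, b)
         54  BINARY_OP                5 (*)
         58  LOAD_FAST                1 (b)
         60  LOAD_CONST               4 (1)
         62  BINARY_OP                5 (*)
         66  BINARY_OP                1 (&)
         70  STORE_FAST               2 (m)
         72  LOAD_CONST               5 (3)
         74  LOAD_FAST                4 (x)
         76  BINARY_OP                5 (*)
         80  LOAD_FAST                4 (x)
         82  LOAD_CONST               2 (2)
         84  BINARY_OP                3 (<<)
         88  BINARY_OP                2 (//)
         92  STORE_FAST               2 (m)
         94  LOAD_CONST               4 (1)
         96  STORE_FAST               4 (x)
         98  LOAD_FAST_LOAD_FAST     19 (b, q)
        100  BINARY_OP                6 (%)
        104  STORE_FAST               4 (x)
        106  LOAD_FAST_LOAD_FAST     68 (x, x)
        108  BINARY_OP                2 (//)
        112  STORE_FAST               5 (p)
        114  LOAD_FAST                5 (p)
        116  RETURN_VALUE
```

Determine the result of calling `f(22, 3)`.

1

LOAD_FAST a → push 22. Stack: [22]
LOAD_CONST → push 11. Stack: [22, 11]
BINARY_OP // → 22 // 11 = 2. Stack: [2]
LOAD_FAST b → push 3. Stack: [2, 3]
BINARY_OP + → 2 + 3 = 5. Stack: [5]
STORE_FAST m → m=5. Stack: []
LOAD_FAST_LOAD_FAST a,b → push 22,3. Stack: [22, 3]
BINARY_OP + → 22 + 3 = 25. Stack: [25]
LOAD_FAST b → push 3. Stack: [25, 3]
LOAD_CONST → push 2. Stack: [25, 3, 2]
BINARY_OP - → 3 - 2 = 1. Stack: [25, 1]
BINARY_OP + → 25 + 1 = 26. Stack: [26]
STORE_FAST q → q=26. Stack: []
LOAD_FAST_LOAD_FAST q,q → push 26,26. Stack: [26, 26]
BINARY_OP + → 26 + 26 = 52. Stack: [52]
LOAD_CONST → push 9. Stack: [52, 9]
BINARY_OP * → 52 * 9 = 468. Stack: [468]
STORE_FAST x → x=468. Stack: []
LOAD_FAST_LOAD_FAST m,b → push 5,3. Stack: [5, 3]
BINARY_OP * → 5 * 3 = 15. Stack: [15]
LOAD_FAST b → push 3. Stack: [15, 3]
LOAD_CONST → push 1. Stack: [15, 3, 1]
BINARY_OP * → 3 * 1 = 3. Stack: [15, 3]
BINARY_OP & → 15 & 3 = 3. Stack: [3]
STORE_FAST m → m=3. Stack: []
LOAD_CONST → push 3. Stack: [3]
LOAD_FAST x → push 468. Stack: [3, 468]
BINARY_OP * → 3 * 468 = 1404. Stack: [1404]
LOAD_FAST x → push 468. Stack: [1404, 468]
LOAD_CONST → push 2. Stack: [1404, 468, 2]
BINARY_OP << → 468 << 2 = 1872. Stack: [1404, 1872]
BINARY_OP // → 1404 // 1872 = 0. Stack: [0]
STORE_FAST m → m=0. Stack: []
LOAD_CONST → push 1. Stack: [1]
STORE_FAST x → x=1. Stack: []
LOAD_FAST_LOAD_FAST b,q → push 3,26. Stack: [3, 26]
BINARY_OP % → 3 % 26 = 3. Stack: [3]
STORE_FAST x → x=3. Stack: []
LOAD_FAST_LOAD_FAST x,x → push 3,3. Stack: [3, 3]
BINARY_OP // → 3 // 3 = 1. Stack: [1]
STORE_FAST p → p=1. Stack: []
LOAD_FAST p → push 1. Stack: [1]
RETURN_VALUE → return 1.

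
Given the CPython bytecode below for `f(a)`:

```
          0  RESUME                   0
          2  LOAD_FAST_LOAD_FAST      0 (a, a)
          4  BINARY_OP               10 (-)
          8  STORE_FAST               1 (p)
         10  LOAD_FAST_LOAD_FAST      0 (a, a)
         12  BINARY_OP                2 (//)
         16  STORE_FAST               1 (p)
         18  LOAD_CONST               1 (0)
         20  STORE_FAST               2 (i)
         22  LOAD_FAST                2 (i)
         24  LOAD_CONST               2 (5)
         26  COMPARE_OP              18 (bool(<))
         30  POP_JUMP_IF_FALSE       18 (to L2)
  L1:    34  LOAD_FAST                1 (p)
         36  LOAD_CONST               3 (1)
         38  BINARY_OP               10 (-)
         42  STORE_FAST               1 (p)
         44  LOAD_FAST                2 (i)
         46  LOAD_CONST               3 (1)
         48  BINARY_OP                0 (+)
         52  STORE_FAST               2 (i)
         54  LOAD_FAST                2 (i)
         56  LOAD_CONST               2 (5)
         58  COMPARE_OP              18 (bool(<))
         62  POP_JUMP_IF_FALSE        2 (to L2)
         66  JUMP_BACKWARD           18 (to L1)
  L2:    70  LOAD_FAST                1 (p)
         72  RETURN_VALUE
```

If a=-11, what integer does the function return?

LOAD_FAST_LOAD_FAST a,a → push -11,-11
BINARY_OP - → -11 - -11 = 0
STORE_FAST p → p=0
LOAD_FAST_LOAD_FAST a,a → push -11,-11
BINARY_OP // → -11 // -11 = 1
STORE_FAST p → p=1
LOAD_CONST → push 0
STORE_FAST i → i=0
LOAD_FAST i → push 0
LOAD_CONST → push 5
COMPARE_OP bool(<) → 0 vs 5 = True
POP_JUMP_IF_FALSE → pop True; no jump
LOAD_FAST p → push 1
LOAD_CONST → push 1
BINARY_OP - → 1 - 1 = 0
STORE_FAST p → p=0
LOAD_FAST i → push 0
LOAD_CONST → push 1
BINARY_OP + → 0 + 1 = 1
STORE_FAST i → i=1
LOAD_FAST i → push 1
LOAD_CONST → push 5
COMPARE_OP bool(<) → 1 vs 5 = True
POP_JUMP_IF_FALSE → pop True; no jump
LOAD_FAST p → push 0
LOAD_CONST → push 1
BINARY_OP - → 0 - 1 = -1
STORE_FAST p → p=-1
LOAD_FAST i → push 1
LOAD_CONST → push 1
BINARY_OP + → 1 + 1 = 2
STORE_FAST i → i=2
LOAD_FAST i → push 2
LOAD_CONST → push 5
COMPARE_OP bool(<) → 2 vs 5 = True
POP_JUMP_IF_FALSE → pop True; no jump
LOAD_FAST p → push -1
LOAD_CONST → push 1
BINARY_OP - → -1 - 1 = -2
STORE_FAST p → p=-2
LOAD_FAST i → push 2
LOAD_CONST → push 1
BINARY_OP + → 2 + 1 = 3
STORE_FAST i → i=3
LOAD_FAST i → push 3
LOAD_CONST → push 5
COMPARE_OP bool(<) → 3 vs 5 = True
POP_JUMP_IF_FALSE → pop True; no jump
LOAD_FAST p → push -2
LOAD_CONST → push 1
BINARY_OP - → -2 - 1 = -3
STORE_FAST p → p=-3
LOAD_FAST i → push 3
LOAD_CONST → push 1
BINARY_OP + → 3 + 1 = 4
STORE_FAST i → i=4
LOAD_FAST i → push 4
LOAD_CONST → push 5
COMPARE_OP bool(<) → 4 vs 5 = True
POP_JUMP_IF_FALSE → pop True; no jump
LOAD_FAST p → push -3
LOAD_CONST → push 1
BINARY_OP - → -3 - 1 = -4
STORE_FAST p → p=-4
LOAD_FAST i → push 4
LOAD_CONST → push 1
BINARY_OP + → 4 + 1 = 5
STORE_FAST i → i=5
LOAD_FAST i → push 5
LOAD_CONST → push 5
COMPARE_OP bool(<) → 5 vs 5 = False
POP_JUMP_IF_FALSE → pop False; jump
LOAD_FAST p → push -4
RETURN_VALUE → return -4.

-4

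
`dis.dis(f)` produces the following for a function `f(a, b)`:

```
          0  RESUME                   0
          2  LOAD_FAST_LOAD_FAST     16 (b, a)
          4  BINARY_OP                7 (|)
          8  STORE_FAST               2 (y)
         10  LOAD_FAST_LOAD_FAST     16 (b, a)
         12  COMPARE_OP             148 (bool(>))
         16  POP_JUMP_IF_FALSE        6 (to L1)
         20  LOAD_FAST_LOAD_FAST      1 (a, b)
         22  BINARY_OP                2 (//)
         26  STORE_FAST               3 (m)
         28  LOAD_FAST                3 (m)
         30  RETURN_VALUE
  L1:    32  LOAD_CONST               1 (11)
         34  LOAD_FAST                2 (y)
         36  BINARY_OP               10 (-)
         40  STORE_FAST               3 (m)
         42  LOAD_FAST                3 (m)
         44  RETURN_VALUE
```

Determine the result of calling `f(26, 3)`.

-16

LOAD_FAST_LOAD_FAST b,a → push 3,26. Stack: [3, 26]
BINARY_OP | → 3 | 26 = 27. Stack: [27]
STORE_FAST y → y=27. Stack: []
LOAD_FAST_LOAD_FAST b,a → push 3,26. Stack: [3, 26]
COMPARE_OP bool(>) → 3 vs 26 = False. Stack: [False]
POP_JUMP_IF_FALSE → pop False; jump. Stack: []
LOAD_CONST → push 11. Stack: [11]
LOAD_FAST y → push 27. Stack: [11, 27]
BINARY_OP - → 11 - 27 = -16. Stack: [-16]
STORE_FAST m → m=-16. Stack: []
LOAD_FAST m → push -16. Stack: [-16]
RETURN_VALUE → return -16.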